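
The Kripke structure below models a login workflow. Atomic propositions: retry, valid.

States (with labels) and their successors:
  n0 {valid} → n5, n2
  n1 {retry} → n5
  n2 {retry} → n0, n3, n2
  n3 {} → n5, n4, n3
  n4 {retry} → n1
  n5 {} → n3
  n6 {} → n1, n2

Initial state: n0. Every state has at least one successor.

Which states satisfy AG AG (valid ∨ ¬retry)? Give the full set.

States satisfying AG (valid ∨ ¬retry): ∅.
States satisfying AG AG (valid ∨ ¬retry): ∅.

none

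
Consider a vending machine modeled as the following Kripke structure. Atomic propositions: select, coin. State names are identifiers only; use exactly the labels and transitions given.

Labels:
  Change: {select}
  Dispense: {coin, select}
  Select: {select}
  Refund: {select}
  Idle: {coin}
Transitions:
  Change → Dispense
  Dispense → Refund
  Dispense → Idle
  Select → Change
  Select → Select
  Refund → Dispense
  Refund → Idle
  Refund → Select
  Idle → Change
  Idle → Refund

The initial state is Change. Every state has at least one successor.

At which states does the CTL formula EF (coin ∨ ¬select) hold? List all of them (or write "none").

States satisfying coin ∨ ¬select: {Dispense, Idle}.
States satisfying EF (coin ∨ ¬select): {Change, Dispense, Select, Refund, Idle}.

{Change, Dispense, Select, Refund, Idle}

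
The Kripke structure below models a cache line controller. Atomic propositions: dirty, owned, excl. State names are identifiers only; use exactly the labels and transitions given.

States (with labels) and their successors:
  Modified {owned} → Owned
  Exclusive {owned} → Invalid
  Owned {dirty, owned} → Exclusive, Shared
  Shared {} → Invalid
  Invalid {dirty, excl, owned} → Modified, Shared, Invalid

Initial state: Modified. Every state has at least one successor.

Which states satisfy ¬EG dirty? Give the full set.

{Modified, Exclusive, Owned, Shared}

States satisfying dirty: {Owned, Invalid}.
States satisfying EG dirty: {Invalid}.
States satisfying ¬EG dirty: {Modified, Exclusive, Owned, Shared}.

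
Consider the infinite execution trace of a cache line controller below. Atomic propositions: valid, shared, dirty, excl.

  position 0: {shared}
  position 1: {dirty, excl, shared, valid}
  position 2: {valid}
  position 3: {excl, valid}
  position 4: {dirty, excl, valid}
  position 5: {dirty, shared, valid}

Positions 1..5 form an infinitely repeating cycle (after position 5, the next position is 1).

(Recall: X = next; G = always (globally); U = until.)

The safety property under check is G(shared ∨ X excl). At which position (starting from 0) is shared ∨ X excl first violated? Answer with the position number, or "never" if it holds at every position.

Check shared ∨ X excl at each position in order: 0 ✓, 1 ✓, 2 ✓, 3 ✓.
At position 4 the labels are {dirty, excl, valid} and the next position 5 has {dirty, shared, valid}, so shared ∨ X excl is false there. This is the first violation.

4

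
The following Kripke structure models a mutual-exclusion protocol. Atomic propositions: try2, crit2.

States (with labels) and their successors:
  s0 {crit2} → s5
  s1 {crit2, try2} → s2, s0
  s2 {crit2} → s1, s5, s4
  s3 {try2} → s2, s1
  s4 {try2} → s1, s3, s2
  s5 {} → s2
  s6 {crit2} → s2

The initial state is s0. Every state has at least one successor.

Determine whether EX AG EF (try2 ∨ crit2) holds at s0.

States satisfying AG EF (try2 ∨ crit2): {s0, s1, s2, s3, s4, s5, s6}.
States satisfying EX AG EF (try2 ∨ crit2): {s0, s1, s2, s3, s4, s5, s6}.
s0 ∈ Sat(EX AG EF (try2 ∨ crit2)).

Holds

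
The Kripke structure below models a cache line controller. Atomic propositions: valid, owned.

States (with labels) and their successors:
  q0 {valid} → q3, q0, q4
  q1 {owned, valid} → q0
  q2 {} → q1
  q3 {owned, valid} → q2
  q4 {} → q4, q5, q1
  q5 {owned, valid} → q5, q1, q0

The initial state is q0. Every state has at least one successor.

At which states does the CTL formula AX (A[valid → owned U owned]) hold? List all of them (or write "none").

{q2, q3}

States satisfying A[valid → owned U owned]: {q1, q2, q3, q5}.
States satisfying AX (A[valid → owned U owned]): {q2, q3}.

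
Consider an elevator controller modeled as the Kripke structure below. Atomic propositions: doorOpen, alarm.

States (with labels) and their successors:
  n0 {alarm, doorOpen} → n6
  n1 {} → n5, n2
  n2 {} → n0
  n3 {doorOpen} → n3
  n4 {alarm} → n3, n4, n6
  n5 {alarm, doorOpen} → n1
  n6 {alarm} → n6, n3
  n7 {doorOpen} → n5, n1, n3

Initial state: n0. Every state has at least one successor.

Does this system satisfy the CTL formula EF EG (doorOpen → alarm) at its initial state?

States satisfying EG (doorOpen → alarm): {n0, n1, n2, n4, n5, n6}.
States satisfying EF EG (doorOpen → alarm): {n0, n1, n2, n4, n5, n6, n7}.
Some path from n0 reaches a state where EG (doorOpen → alarm) holds.
n0 ∈ Sat(EF EG (doorOpen → alarm)).

Holds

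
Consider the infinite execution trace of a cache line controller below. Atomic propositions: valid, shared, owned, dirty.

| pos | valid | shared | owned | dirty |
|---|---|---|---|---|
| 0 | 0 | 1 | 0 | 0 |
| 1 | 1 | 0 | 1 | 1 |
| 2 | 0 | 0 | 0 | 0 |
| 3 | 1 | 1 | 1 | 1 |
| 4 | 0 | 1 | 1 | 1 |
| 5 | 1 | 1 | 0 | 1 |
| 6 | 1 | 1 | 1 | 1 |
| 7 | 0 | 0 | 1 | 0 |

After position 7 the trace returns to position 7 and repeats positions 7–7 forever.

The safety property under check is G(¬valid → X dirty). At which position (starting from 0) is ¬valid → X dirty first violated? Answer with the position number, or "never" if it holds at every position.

Check ¬valid → X dirty at each position in order: 0 ✓, 1 ✓, 2 ✓, 3 ✓, 4 ✓, 5 ✓, 6 ✓.
At position 7 the labels are {owned} and the next position 7 has {owned}, so ¬valid → X dirty is false there. This is the first violation.

7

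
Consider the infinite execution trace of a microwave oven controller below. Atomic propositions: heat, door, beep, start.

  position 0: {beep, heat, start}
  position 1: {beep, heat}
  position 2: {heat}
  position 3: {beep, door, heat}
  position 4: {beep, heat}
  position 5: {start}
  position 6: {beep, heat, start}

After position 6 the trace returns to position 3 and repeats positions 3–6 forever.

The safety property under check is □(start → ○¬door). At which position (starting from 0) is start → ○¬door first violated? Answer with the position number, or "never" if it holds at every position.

Check start → ○¬door at each position in order: 0 ✓, 1 ✓, 2 ✓, 3 ✓, 4 ✓, 5 ✓.
At position 6 the labels are {beep, heat, start} and the next position 3 has {beep, door, heat}, so start → ○¬door is false there. This is the first violation.

6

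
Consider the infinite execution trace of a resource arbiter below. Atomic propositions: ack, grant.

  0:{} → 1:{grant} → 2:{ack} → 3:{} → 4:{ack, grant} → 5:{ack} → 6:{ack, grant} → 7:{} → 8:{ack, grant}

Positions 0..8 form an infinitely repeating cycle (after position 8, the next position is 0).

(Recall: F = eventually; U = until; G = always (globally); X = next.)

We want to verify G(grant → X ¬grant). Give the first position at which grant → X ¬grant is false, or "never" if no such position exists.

grant → X ¬grant holds at every position 0..8, and those are all the positions the trace ever visits, so the invariant G(grant → X ¬grant) is never violated.

never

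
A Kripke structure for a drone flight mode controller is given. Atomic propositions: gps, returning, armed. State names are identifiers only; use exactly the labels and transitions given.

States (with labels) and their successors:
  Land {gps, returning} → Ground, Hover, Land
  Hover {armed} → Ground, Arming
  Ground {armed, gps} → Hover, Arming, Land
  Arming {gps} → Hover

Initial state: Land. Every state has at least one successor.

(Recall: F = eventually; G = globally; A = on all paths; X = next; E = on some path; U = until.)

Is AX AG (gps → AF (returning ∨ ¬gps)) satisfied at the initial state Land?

Satisfied

States satisfying AG (gps → AF (returning ∨ ¬gps)): {Land, Hover, Ground, Arming}.
States satisfying AX AG (gps → AF (returning ∨ ¬gps)): {Land, Hover, Ground, Arming}.
Land ∈ Sat(AX AG (gps → AF (returning ∨ ¬gps))).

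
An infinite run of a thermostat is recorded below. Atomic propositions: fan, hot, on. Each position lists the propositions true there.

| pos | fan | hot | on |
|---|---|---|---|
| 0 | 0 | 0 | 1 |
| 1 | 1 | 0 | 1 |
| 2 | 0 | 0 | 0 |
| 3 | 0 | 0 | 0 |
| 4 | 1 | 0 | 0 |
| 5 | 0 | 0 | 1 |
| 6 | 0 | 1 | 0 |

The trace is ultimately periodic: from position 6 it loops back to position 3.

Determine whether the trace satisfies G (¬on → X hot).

¬on → X hot must hold at every position from 0 onward. It fails at position 2, so G (¬on → X hot) is false.
Positions where ¬on holds: 2, 3, 4, 6.
Check X hot at each: 2→fails, 3→fails, 4→fails, 6→fails.

Does not hold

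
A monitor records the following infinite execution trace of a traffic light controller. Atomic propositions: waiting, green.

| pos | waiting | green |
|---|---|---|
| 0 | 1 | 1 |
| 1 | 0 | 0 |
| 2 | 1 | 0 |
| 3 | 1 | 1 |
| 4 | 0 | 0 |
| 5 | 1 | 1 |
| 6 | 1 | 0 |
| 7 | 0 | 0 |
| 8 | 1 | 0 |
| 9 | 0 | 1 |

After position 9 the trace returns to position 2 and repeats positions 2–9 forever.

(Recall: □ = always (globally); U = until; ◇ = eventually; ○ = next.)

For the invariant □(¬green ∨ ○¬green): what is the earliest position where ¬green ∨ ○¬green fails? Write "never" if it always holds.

¬green ∨ ○¬green holds at every position 0..9, and those are all the positions the trace ever visits, so the invariant □(¬green ∨ ○¬green) is never violated.

never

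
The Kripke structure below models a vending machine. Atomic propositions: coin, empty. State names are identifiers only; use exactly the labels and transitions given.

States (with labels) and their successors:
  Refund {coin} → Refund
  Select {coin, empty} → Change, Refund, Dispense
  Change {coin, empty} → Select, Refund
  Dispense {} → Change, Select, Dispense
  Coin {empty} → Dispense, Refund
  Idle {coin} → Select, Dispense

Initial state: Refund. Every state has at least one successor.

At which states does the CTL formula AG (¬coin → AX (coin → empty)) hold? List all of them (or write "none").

States satisfying ¬coin → AX (coin → empty): {Refund, Select, Change, Dispense, Idle}.
States satisfying AG (¬coin → AX (coin → empty)): {Refund, Select, Change, Dispense, Idle}.

{Refund, Select, Change, Dispense, Idle}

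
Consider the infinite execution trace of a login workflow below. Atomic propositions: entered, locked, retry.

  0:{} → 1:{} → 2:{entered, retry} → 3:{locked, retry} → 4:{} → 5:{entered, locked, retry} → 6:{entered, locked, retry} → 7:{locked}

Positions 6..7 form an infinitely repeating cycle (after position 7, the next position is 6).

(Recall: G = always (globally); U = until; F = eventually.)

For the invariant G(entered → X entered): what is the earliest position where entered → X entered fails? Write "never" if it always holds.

Check entered → X entered at each position in order: 0 ✓, 1 ✓.
At position 2 the labels are {entered, retry} and the next position 3 has {locked, retry}, so entered → X entered is false there. This is the first violation.

2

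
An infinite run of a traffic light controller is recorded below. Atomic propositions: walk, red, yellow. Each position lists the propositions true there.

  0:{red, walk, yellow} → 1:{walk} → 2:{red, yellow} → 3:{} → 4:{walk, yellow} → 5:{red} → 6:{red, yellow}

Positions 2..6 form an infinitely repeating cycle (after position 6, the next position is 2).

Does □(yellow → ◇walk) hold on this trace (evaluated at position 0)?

Yes

yellow → ◇walk holds at every position 0..6, and those are all positions ever visited, so □(yellow → ◇walk) holds.
Positions where yellow holds: 0, 2, 4, 6.
Check ◇walk at each: 0→ok, 2→ok, 4→ok, 6→ok.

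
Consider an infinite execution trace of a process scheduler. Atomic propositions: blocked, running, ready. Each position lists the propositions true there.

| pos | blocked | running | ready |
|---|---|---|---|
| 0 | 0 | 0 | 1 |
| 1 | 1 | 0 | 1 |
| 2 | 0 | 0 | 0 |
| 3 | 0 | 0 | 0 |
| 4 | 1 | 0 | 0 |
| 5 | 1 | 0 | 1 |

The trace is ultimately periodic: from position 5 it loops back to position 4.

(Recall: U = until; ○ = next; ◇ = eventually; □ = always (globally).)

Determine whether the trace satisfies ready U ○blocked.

Yes

Walking from position 0: ○blocked first holds at position 0, and ready holds at every earlier position along the way, so ready U ○blocked holds.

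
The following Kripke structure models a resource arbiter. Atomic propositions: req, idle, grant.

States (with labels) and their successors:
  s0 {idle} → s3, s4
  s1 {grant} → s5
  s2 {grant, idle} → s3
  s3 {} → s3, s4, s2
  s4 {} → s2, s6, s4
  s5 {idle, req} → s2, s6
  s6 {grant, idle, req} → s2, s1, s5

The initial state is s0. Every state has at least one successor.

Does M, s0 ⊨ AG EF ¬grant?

States satisfying EF ¬grant: {s0, s1, s2, s3, s4, s5, s6}.
States satisfying AG EF ¬grant: {s0, s1, s2, s3, s4, s5, s6}.
Every state reachable from s0 satisfies EF ¬grant.
s0 ∈ Sat(AG EF ¬grant).

Holds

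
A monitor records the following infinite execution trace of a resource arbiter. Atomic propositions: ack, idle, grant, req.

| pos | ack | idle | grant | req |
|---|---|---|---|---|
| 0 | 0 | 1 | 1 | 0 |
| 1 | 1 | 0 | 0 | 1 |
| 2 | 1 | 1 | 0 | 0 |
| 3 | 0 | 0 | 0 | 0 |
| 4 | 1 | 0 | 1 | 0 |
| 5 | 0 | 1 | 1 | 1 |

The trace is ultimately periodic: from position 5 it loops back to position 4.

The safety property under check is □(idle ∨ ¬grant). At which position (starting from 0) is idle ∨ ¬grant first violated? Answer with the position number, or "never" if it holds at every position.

4

Check idle ∨ ¬grant at each position in order: 0 ✓, 1 ✓, 2 ✓, 3 ✓.
At position 4 the labels are {ack, grant}, so idle ∨ ¬grant is false there. This is the first violation.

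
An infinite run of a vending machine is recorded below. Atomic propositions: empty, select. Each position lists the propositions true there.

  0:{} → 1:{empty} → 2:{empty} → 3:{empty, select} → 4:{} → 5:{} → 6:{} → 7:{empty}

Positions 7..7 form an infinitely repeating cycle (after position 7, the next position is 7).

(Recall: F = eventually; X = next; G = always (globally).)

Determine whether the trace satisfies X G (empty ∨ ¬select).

Yes

The position after 0 is 1; G (empty ∨ ¬select) is true there.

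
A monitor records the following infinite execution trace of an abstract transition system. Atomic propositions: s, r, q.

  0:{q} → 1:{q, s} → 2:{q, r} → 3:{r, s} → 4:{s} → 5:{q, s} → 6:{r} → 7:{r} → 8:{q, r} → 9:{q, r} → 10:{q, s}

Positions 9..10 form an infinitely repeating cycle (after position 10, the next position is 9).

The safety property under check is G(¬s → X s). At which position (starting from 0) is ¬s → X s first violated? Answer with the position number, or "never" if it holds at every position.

6

Check ¬s → X s at each position in order: 0 ✓, 1 ✓, 2 ✓, 3 ✓, 4 ✓, 5 ✓.
At position 6 the labels are {r} and the next position 7 has {r}, so ¬s → X s is false there. This is the first violation.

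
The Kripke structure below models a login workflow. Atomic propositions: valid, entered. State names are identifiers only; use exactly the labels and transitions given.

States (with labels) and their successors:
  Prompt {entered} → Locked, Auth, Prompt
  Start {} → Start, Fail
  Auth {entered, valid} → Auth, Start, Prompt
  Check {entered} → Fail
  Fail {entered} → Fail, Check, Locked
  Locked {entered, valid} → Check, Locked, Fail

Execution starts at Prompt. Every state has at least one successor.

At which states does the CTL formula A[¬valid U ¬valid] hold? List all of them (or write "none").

States satisfying ¬valid: {Prompt, Start, Check, Fail}.
States satisfying A[¬valid U ¬valid]: {Prompt, Start, Check, Fail}.

{Prompt, Start, Check, Fail}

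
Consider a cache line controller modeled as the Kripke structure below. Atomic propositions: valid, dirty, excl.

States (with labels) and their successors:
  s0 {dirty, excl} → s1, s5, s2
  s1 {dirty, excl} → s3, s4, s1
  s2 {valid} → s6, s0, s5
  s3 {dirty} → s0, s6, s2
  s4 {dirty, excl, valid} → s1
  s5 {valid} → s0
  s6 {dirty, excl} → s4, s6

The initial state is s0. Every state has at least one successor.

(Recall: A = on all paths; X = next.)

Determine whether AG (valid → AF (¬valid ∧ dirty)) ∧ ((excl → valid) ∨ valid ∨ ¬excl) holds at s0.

States satisfying valid → AF (¬valid ∧ dirty): {s0, s1, s2, s3, s4, s5, s6}.
States satisfying AG (valid → AF (¬valid ∧ dirty)): {s0, s1, s2, s3, s4, s5, s6}.
States satisfying excl → valid: {s2, s3, s4, s5}.
States satisfying ¬excl: {s2, s3, s5}.
States satisfying valid ∨ ¬excl: {s2, s3, s4, s5}.
States satisfying (excl → valid) ∨ valid ∨ ¬excl: {s2, s3, s4, s5}.
States satisfying AG (valid → AF (¬valid ∧ dirty)) ∧ ((excl → valid) ∨ valid ∨ ¬excl): {s2, s3, s4, s5}.
s0 ∉ Sat(AG (valid → AF (¬valid ∧ dirty)) ∧ ((excl → valid) ∨ valid ∨ ¬excl)).

No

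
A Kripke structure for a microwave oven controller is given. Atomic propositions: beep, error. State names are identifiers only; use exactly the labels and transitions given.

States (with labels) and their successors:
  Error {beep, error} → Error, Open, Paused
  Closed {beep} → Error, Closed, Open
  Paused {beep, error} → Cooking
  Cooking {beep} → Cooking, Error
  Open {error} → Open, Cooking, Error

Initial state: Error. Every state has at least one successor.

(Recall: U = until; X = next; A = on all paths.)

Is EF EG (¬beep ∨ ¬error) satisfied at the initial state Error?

Yes

States satisfying EG (¬beep ∨ ¬error): {Closed, Cooking, Open}.
States satisfying EF EG (¬beep ∨ ¬error): {Error, Closed, Paused, Cooking, Open}.
Some path from Error reaches a state where EG (¬beep ∨ ¬error) holds.
Error ∈ Sat(EF EG (¬beep ∨ ¬error)).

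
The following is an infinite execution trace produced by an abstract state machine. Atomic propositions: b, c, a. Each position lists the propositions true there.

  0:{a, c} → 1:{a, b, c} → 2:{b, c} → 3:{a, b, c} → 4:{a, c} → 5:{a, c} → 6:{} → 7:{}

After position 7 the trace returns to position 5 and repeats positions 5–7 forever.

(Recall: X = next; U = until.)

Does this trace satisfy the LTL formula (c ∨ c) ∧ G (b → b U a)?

b → b U a holds at every position 0..7, and those are all positions ever visited, so G (b → b U a) holds.
Positions where b holds: 1, 2, 3.
Check b U a at each: 1→ok, 2→ok, 3→ok.
At position 0: c ∨ c is true; G (b → b U a) is true; so (c ∨ c) ∧ G (b → b U a) is true.

Yes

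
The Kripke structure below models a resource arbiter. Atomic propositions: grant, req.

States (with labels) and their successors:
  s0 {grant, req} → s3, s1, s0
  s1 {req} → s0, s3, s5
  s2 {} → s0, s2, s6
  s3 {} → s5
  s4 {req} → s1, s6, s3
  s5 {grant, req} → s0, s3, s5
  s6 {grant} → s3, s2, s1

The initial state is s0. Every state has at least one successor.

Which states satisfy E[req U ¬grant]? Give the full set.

{s0, s1, s2, s3, s4, s5}

States satisfying req: {s0, s1, s4, s5}.
States satisfying ¬grant: {s1, s2, s3, s4}.
States satisfying E[req U ¬grant]: {s0, s1, s2, s3, s4, s5}.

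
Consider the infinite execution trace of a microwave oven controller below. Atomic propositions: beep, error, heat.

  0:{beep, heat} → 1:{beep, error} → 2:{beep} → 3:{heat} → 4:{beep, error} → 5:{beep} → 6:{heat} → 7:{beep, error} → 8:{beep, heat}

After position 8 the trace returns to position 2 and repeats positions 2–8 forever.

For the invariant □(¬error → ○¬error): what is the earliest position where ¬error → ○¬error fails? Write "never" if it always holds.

0

At position 0 the labels are {beep, heat} and the next position 1 has {beep, error}, so ¬error → ○¬error is false there. This is the first violation.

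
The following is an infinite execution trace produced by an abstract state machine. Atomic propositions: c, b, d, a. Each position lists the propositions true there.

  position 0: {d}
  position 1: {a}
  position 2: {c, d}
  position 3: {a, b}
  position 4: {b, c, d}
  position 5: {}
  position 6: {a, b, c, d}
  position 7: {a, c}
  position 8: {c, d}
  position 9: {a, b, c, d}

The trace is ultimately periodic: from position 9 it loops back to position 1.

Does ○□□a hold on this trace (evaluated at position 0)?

Violated

The position after 0 is 1; □□a is false there.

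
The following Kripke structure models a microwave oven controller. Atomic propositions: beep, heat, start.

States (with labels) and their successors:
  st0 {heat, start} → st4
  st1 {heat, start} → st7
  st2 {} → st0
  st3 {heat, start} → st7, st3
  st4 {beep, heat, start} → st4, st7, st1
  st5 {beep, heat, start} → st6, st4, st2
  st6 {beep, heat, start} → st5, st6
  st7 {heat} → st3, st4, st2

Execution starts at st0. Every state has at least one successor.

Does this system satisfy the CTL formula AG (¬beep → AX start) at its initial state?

States satisfying ¬beep → AX start: {st0, st2, st4, st5, st6}.
States satisfying AG (¬beep → AX start): ∅.
st1 is reachable from st0 and violates ¬beep → AX start, so AG fails at st0.
st0 ∉ Sat(AG (¬beep → AX start)).

No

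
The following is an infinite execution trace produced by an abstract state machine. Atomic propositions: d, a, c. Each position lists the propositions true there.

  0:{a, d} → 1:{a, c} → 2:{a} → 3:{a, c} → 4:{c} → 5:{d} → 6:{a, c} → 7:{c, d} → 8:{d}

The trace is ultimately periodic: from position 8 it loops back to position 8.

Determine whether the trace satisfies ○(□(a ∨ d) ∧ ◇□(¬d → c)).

Does not hold

The position after 0 is 1; □(a ∨ d) ∧ ◇□(¬d → c) is false there.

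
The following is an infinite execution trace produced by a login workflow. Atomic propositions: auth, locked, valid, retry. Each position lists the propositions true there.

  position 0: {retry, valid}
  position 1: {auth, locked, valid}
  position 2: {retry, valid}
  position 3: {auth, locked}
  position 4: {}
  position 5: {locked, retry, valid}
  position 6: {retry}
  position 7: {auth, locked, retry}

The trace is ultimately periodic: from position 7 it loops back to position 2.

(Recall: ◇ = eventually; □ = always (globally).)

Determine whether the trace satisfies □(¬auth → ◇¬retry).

Satisfied

¬auth → ◇¬retry holds at every position 0..7, and those are all positions ever visited, so □(¬auth → ◇¬retry) holds.
Positions where ¬auth holds: 0, 2, 4, 5, 6.
Check ◇¬retry at each: 0→ok, 2→ok, 4→ok, 5→ok, 6→ok.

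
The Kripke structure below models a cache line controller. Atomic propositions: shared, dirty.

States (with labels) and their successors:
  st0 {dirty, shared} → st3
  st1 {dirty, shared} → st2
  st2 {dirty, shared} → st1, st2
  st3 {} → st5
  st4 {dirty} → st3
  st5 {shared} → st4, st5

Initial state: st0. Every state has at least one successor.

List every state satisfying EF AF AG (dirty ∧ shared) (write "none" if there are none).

{st1, st2}

States satisfying AF AG (dirty ∧ shared): {st1, st2}.
States satisfying EF AF AG (dirty ∧ shared): {st1, st2}.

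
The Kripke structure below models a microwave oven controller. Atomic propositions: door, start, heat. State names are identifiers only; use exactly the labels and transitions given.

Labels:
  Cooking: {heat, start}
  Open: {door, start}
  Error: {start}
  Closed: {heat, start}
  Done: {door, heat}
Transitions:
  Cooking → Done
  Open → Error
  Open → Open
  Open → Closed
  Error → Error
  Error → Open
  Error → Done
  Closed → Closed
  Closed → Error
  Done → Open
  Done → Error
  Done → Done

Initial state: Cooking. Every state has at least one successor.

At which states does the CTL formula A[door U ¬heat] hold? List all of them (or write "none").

{Open, Error}

States satisfying door: {Open, Done}.
States satisfying ¬heat: {Open, Error}.
States satisfying A[door U ¬heat]: {Open, Error}.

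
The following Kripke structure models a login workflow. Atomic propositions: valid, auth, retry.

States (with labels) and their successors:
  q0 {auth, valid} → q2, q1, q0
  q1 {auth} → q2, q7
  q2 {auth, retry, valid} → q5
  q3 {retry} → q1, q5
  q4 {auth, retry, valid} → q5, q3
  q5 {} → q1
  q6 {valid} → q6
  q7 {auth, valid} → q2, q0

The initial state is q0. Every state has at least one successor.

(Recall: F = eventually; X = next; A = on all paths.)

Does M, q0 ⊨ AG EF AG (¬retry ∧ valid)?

Does not hold

States satisfying EF AG (¬retry ∧ valid): {q6}.
States satisfying AG EF AG (¬retry ∧ valid): {q6}.
q0 is reachable from q0 and violates EF AG (¬retry ∧ valid), so AG fails at q0.
q0 ∉ Sat(AG EF AG (¬retry ∧ valid)).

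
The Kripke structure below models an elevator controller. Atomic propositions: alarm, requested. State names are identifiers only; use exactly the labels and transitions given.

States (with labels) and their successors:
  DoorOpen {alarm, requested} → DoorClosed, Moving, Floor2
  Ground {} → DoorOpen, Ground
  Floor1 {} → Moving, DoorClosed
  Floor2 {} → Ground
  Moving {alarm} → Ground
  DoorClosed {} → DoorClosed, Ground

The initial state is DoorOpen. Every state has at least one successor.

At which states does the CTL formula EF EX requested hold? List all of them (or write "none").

{DoorOpen, Ground, Floor1, Floor2, Moving, DoorClosed}

States satisfying EX requested: {Ground}.
States satisfying EF EX requested: {DoorOpen, Ground, Floor1, Floor2, Moving, DoorClosed}.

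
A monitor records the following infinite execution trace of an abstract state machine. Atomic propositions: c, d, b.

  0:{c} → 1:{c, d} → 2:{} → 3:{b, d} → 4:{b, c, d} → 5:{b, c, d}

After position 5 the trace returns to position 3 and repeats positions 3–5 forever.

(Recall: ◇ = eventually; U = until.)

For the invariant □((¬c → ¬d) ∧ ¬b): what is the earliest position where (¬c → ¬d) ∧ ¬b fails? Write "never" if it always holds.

3

Check (¬c → ¬d) ∧ ¬b at each position in order: 0 ✓, 1 ✓, 2 ✓.
At position 3 the labels are {b, d}, so (¬c → ¬d) ∧ ¬b is false there. This is the first violation.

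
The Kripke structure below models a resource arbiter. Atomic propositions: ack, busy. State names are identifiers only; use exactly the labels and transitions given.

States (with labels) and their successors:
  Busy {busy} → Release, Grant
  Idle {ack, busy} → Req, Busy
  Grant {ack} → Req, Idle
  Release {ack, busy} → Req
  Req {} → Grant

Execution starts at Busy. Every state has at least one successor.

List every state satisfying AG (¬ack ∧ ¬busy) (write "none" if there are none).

none

States satisfying ¬ack ∧ ¬busy: {Req}.
States satisfying AG (¬ack ∧ ¬busy): ∅.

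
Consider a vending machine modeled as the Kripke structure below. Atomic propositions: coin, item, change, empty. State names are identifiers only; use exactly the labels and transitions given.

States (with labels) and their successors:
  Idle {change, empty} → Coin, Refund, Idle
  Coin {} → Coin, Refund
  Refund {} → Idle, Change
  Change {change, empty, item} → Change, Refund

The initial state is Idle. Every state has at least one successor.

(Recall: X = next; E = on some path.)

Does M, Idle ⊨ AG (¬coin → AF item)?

States satisfying ¬coin → AF item: {Change}.
States satisfying AG (¬coin → AF item): ∅.
Coin is reachable from Idle and violates ¬coin → AF item, so AG fails at Idle.
Idle ∉ Sat(AG (¬coin → AF item)).

Does not hold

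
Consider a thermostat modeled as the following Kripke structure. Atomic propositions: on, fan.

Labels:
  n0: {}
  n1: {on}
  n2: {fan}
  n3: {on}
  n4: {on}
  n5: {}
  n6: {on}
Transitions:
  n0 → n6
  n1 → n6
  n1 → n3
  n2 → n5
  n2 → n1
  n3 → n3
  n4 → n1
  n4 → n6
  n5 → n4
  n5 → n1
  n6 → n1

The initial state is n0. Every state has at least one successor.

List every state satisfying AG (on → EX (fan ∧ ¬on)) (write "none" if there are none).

none

States satisfying on → EX (fan ∧ ¬on): {n0, n2, n5}.
States satisfying AG (on → EX (fan ∧ ¬on)): ∅.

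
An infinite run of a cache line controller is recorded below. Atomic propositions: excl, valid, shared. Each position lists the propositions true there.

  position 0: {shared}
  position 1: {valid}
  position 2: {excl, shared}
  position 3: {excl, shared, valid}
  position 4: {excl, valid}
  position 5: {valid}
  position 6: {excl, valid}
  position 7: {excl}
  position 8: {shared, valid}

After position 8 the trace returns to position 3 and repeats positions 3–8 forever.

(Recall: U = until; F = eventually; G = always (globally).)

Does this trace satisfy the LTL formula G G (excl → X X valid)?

Holds

G (excl → X X valid) holds at every position 0..8, and those are all positions ever visited, so G G (excl → X X valid) holds.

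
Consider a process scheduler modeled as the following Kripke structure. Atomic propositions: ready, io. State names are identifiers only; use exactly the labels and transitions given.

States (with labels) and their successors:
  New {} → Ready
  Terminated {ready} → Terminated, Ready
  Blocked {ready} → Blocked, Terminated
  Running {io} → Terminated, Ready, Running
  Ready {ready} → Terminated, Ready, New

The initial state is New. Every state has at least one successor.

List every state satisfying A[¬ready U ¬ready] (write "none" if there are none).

States satisfying ¬ready: {New, Running}.
States satisfying A[¬ready U ¬ready]: {New, Running}.

{New, Running}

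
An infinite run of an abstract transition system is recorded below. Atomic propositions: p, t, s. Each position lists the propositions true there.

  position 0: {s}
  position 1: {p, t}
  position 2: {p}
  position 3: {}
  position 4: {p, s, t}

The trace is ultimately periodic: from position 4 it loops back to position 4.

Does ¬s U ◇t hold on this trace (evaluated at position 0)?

Walking from position 0: ◇t first holds at position 0, and ¬s holds at every earlier position along the way, so ¬s U ◇t holds.

Holds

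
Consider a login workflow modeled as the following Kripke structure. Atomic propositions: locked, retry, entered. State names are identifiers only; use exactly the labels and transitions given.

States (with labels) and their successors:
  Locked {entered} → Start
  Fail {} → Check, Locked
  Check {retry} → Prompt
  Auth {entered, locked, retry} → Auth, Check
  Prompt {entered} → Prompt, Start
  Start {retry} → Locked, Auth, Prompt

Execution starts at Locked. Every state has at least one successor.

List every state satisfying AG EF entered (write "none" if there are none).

States satisfying EF entered: {Locked, Fail, Check, Auth, Prompt, Start}.
States satisfying AG EF entered: {Locked, Fail, Check, Auth, Prompt, Start}.

{Locked, Fail, Check, Auth, Prompt, Start}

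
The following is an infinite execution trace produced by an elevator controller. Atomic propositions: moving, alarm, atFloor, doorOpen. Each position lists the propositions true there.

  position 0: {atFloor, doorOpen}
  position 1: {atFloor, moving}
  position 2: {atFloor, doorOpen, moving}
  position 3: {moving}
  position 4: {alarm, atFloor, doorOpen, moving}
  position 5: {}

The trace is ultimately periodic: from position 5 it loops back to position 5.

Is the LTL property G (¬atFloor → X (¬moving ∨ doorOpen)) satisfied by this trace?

¬atFloor → X (¬moving ∨ doorOpen) holds at every position 0..5, and those are all positions ever visited, so G (¬atFloor → X (¬moving ∨ doorOpen)) holds.
Positions where ¬atFloor holds: 3, 5.
Check X (¬moving ∨ doorOpen) at each: 3→ok, 5→ok.

Holds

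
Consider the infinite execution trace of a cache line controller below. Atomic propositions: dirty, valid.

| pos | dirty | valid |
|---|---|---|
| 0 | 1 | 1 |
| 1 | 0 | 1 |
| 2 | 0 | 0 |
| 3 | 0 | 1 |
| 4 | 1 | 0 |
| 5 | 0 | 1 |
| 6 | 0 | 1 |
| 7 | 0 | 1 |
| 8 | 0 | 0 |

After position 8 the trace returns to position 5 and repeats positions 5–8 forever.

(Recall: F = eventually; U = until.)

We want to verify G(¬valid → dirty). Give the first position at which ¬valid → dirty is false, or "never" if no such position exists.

Check ¬valid → dirty at each position in order: 0 ✓, 1 ✓.
At position 2 the labels are {}, so ¬valid → dirty is false there. This is the first violation.

2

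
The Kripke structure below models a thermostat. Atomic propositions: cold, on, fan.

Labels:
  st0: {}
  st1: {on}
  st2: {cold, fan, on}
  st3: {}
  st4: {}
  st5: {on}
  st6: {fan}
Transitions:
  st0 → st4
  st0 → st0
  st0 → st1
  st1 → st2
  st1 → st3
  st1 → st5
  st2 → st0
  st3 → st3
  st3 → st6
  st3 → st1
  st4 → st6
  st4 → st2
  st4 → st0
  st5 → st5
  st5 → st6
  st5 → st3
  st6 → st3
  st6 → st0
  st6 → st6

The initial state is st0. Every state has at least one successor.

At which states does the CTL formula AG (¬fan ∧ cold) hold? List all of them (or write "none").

States satisfying ¬fan ∧ cold: ∅.
States satisfying AG (¬fan ∧ cold): ∅.

none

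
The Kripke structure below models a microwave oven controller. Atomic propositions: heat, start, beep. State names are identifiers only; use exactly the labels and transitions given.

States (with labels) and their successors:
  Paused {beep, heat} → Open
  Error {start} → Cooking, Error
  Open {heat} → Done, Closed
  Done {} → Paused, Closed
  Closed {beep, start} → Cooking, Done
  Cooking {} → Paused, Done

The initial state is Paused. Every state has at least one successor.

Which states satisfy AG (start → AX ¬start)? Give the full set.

States satisfying start → AX ¬start: {Paused, Open, Done, Closed, Cooking}.
States satisfying AG (start → AX ¬start): {Paused, Open, Done, Closed, Cooking}.

{Paused, Open, Done, Closed, Cooking}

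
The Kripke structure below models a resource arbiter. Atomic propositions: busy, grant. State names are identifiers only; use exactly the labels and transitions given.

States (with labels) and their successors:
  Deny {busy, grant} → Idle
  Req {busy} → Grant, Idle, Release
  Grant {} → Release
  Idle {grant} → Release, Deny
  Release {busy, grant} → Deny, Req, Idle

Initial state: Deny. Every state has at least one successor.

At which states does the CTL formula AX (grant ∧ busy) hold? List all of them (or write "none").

States satisfying grant ∧ busy: {Deny, Release}.
States satisfying AX (grant ∧ busy): {Grant, Idle}.

{Grant, Idle}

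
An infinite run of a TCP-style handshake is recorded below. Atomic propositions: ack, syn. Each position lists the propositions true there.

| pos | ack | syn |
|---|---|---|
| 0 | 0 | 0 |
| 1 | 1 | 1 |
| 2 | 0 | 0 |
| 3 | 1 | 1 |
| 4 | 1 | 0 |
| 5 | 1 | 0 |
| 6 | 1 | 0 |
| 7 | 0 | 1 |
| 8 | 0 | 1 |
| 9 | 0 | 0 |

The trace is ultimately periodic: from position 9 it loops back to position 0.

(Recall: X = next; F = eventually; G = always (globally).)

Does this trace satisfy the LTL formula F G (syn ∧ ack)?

Violated

G (syn ∧ ack) is false at every position 0..9, so it never becomes true and F G (syn ∧ ack) fails.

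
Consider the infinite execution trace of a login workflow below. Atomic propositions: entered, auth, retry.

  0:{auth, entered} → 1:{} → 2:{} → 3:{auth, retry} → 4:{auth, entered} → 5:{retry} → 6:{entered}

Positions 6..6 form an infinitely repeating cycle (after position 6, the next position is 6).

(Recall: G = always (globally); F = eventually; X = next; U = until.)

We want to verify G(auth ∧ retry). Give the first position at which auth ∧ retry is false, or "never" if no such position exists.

At position 0 the labels are {auth, entered}, so auth ∧ retry is false there. This is the first violation.

0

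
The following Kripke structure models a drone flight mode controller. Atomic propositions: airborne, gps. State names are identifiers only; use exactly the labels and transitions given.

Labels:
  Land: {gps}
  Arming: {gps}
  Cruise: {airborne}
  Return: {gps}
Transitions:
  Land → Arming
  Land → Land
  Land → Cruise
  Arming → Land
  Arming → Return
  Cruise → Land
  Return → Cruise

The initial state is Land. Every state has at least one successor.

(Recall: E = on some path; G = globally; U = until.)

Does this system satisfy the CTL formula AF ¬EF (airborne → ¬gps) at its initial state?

Violated

States satisfying ¬EF (airborne → ¬gps): ∅.
States satisfying AF ¬EF (airborne → ¬gps): ∅.
There is a path from Land along which ¬EF (airborne → ¬gps) never holds.
Land ∉ Sat(AF ¬EF (airborne → ¬gps)).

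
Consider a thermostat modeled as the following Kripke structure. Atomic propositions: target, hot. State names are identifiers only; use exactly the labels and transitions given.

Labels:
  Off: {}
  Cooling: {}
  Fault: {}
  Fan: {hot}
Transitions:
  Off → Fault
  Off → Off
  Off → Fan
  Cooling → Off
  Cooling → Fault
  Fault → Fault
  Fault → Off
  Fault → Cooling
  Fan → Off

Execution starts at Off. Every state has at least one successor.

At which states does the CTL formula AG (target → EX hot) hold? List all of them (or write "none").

{Off, Cooling, Fault, Fan}

States satisfying target → EX hot: {Off, Cooling, Fault, Fan}.
States satisfying AG (target → EX hot): {Off, Cooling, Fault, Fan}.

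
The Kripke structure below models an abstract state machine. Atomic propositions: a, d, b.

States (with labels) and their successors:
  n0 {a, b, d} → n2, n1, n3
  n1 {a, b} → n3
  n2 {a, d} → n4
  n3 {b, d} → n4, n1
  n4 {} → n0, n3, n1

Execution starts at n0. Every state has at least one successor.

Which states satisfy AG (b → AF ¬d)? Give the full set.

States satisfying b → AF ¬d: {n0, n1, n2, n3, n4}.
States satisfying AG (b → AF ¬d): {n0, n1, n2, n3, n4}.

{n0, n1, n2, n3, n4}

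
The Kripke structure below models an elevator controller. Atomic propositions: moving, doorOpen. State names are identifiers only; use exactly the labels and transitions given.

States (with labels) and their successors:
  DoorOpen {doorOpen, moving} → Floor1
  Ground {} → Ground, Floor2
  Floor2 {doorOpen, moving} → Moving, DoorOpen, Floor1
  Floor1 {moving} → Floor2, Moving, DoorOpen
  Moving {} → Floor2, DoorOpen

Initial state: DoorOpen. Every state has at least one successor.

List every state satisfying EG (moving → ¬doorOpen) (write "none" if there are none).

{Ground}

States satisfying moving → ¬doorOpen: {Ground, Floor1, Moving}.
States satisfying EG (moving → ¬doorOpen): {Ground}.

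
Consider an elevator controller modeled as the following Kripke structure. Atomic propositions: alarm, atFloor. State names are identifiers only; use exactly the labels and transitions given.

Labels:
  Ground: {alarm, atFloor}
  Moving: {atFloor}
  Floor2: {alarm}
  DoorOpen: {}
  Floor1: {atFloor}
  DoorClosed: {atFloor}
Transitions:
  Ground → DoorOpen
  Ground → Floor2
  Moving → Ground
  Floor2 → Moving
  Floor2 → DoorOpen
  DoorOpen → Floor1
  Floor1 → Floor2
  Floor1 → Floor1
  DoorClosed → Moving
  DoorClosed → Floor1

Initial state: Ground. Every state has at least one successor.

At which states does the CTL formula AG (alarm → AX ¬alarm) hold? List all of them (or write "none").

none

States satisfying alarm → AX ¬alarm: {Moving, Floor2, DoorOpen, Floor1, DoorClosed}.
States satisfying AG (alarm → AX ¬alarm): ∅.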